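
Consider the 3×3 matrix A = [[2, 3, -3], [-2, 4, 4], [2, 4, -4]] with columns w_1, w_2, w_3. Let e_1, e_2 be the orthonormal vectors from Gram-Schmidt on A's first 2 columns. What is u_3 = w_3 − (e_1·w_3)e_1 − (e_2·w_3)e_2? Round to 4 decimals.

w_1 = (2, -2, 2); ‖w_1‖ = 3.4641, so e_1 = (0.5774, -0.5774, 0.5774).
e_1·w_2 = 0.5774·3 + (-0.5774)·4 + 0.5774·4 = 1.7321.
u_2 = w_2 − 1.7321·e_1 = (2.0000, 5.0000, 3.0000).
‖u_2‖ = 6.1644, so e_2 = (0.3244, 0.8111, 0.4867).
e_1·w_3 = 0.5774·(-3) + (-0.5774)·4 + 0.5774·(-4) = -6.3509; e_2·w_3 = 0.3244·(-3) + 0.8111·4 + 0.4867·(-4) = 0.3244.
u_3 = w_3 + 6.3509·e_1 − 0.3244·e_2 = (0.5614, 0.0702, -0.4912).

u_3 = (0.5614, 0.0702, -0.4912)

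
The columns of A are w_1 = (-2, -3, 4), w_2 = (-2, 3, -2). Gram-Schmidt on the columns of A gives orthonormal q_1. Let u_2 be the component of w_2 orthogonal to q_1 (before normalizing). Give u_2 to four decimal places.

q_1 = w_1/‖w_1‖ = (-2, -3, 4)/5.3852 = (-0.3714, -0.5571, 0.7428).
r_{12} = q_1·w_2 = -2.4140.
u_2 = w_2 + 2.4140·q_1 = (-2.8966, 1.6552, -0.2069).

u_2 = (-2.8966, 1.6552, -0.2069)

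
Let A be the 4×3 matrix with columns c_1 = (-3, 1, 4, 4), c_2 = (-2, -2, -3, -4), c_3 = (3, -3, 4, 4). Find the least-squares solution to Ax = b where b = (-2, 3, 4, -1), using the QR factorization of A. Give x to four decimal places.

x = (0.5529, -0.2658, -0.4300)

c_1 = (-3, 1, 4, 4); ‖c_1‖ = 6.4807, so q_1 = (-0.4629, 0.1543, 0.6172, 0.6172).
q_1·c_2 = (-0.4629)·(-2) + 0.1543·(-2) + 0.6172·(-3) + 0.6172·(-4) = -3.7033.
u_2 = c_2 + 3.7033·q_1 = (-3.7143, -1.4286, -0.7143, -1.7143).
‖u_2‖ = 4.3916, so q_2 = (-0.8458, -0.3253, -0.1627, -0.3904).
q_1·c_3 = (-0.4629)·3 + 0.1543·(-3) + 0.6172·4 + 0.6172·4 = 3.0861; q_2·c_3 = (-0.8458)·3 + (-0.3253)·(-3) + (-0.1627)·4 + (-0.3904)·4 = -3.7735.
u_3 = c_3 − 3.0861·q_1 + 3.7735·q_2 = (1.2370, -4.7037, 1.4815, 0.6222).
‖u_3‖ = 5.1222, so q_3 = (0.2415, -0.9183, 0.2892, 0.1215).
Qᵀb = (3.2404, 0.4554, -2.2025).
Back-substitute: x_3 = -2.2025/5.1222 = -0.4300.
x_2 = (0.4554 + 3.7735·(-0.4300))/4.3916 = -0.2658.
x_1 = (3.2404 + 3.7033·(-0.2658) − 3.0861·(-0.4300))/6.4807 = 0.5529.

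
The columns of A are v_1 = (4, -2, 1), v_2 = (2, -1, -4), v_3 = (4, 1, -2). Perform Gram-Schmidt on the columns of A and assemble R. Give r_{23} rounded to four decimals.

r_{23} = 2.6349

e_1 = v_1/‖v_1‖ = (4, -2, 1)/4.5826 = (0.8729, -0.4364, 0.2182).
r_{12} = e_1·v_2 = 1.3093.
u_2 = v_2 − 1.3093·e_1 = (0.8571, -0.4286, -4.2857).
‖u_2‖ = 4.3916, so e_2 = (0.1952, -0.0976, -0.9759).
r_{23} = e_2·v_3 = 2.6349.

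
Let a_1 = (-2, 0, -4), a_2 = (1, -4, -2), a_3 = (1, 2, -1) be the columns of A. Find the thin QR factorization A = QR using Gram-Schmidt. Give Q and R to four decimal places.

Q = [[-0.4472, 0.3651, 0.8165], [0.0000, -0.9129, 0.4082], [-0.8944, -0.1826, -0.4082]], R = [[4.4721, 1.3416, 0.4472], [0.0000, 4.3818, -1.2780], [0.0000, 0.0000, 2.0412]]

a_1 = (-2, 0, -4); ‖a_1‖ = 4.4721, so q_1 = (-0.4472, 0.0000, -0.8944).
q_1·a_2 = (-0.4472)·1 + 0.0000·(-4) + (-0.8944)·(-2) = 1.3416.
u_2 = a_2 − 1.3416·q_1 = (1.6000, -4.0000, -0.8000).
‖u_2‖ = 4.3818, so q_2 = (0.3651, -0.9129, -0.1826).
q_1·a_3 = (-0.4472)·1 + 0.0000·2 + (-0.8944)·(-1) = 0.4472; q_2·a_3 = 0.3651·1 + (-0.9129)·2 + (-0.1826)·(-1) = -1.2780.
u_3 = a_3 − 0.4472·q_1 + 1.2780·q_2 = (1.6667, 0.8333, -0.8333).
‖u_3‖ = 2.0412, so q_3 = (0.8165, 0.4082, -0.4082).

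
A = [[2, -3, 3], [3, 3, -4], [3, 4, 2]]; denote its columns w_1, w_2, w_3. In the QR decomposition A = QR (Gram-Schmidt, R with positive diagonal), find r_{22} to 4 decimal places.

q_1 = w_1/‖w_1‖ = (2, 3, 3)/4.6904 = (0.4264, 0.6396, 0.6396).
r_{12} = q_1·w_2 = 3.1980.
u_2 = w_2 − 3.1980·q_1 = (-4.3636, 0.9545, 1.9545).
r_{22} = ‖u_2‖ = 4.8757.

r_{22} = 4.8757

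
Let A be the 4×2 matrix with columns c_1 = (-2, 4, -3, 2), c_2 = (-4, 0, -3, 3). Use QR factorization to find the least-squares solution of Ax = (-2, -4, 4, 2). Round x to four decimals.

x = (-1.2243, 0.8870)

c_1 = (-2, 4, -3, 2); ‖c_1‖ = 5.7446, so e_1 = (-0.3482, 0.6963, -0.5222, 0.3482).
e_1·c_2 = (-0.3482)·(-4) + 0.6963·0 + (-0.5222)·(-3) + 0.3482·3 = 4.0038.
u_2 = c_2 − 4.0038·e_1 = (-2.6061, -2.7879, -0.9091, 1.6061).
‖u_2‖ = 4.2391, so e_2 = (-0.6148, -0.6577, -0.2145, 0.3789).
Qᵀb = (-3.4816, 3.7601).
Back-substitute: x_2 = 3.7601/4.2391 = 0.8870.
x_1 = (-3.4816 − 4.0038·0.8870)/5.7446 = -1.2243.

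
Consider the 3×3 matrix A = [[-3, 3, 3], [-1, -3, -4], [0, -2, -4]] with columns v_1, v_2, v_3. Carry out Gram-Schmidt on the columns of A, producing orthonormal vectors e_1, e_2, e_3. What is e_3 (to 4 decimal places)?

e_3 = (-0.1474, 0.4423, -0.8847)

e_1 = v_1/‖v_1‖ = (-3, -1, 0)/3.1623 = (-0.9487, -0.3162, 0.0000).
r_{12} = e_1·v_2 = -1.8974.
u_2 = v_2 + 1.8974·e_1 = (1.2000, -3.6000, -2.0000).
‖u_2‖ = 4.2895, so e_2 = (0.2798, -0.8393, -0.4663).
r_{13} = e_1·v_3 = -1.5811; r_{23} = e_2·v_3 = 6.0613.
u_3 = v_3 + 1.5811·e_1 − 6.0613·e_2 = (-0.1957, 0.5870, -1.1739).
‖u_3‖ = 1.3270, so e_3 = (-0.1474, 0.4423, -0.8847).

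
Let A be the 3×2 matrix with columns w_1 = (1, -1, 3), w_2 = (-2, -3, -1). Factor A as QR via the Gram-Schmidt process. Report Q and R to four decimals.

q_1 = w_1/‖w_1‖ = (1, -1, 3)/3.3166 = (0.3015, -0.3015, 0.9045).
r_{12} = q_1·w_2 = -0.6030.
u_2 = w_2 + 0.6030·q_1 = (-1.8182, -3.1818, -0.4545).
‖u_2‖ = 3.6927, so q_2 = (-0.4924, -0.8616, -0.1231).

Q = [[0.3015, -0.4924], [-0.3015, -0.8616], [0.9045, -0.1231]], R = [[3.3166, -0.6030], [0.0000, 3.6927]]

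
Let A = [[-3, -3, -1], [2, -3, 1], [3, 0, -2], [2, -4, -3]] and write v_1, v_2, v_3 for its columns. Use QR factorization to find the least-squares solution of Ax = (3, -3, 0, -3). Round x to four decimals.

v_1 = (-3, 2, 3, 2); ‖v_1‖ = 5.0990, so e_1 = (-0.5883, 0.3922, 0.5883, 0.3922).
e_1·v_2 = (-0.5883)·(-3) + 0.3922·(-3) + 0.5883·0 + 0.3922·(-4) = -0.9806.
u_2 = v_2 + 0.9806·e_1 = (-3.5769, -2.6154, 0.5769, -3.6154).
‖u_2‖ = 5.7479, so e_2 = (-0.6223, -0.4550, 0.1004, -0.6290).
e_1·v_3 = (-0.5883)·(-1) + 0.3922·1 + 0.5883·(-2) + 0.3922·(-3) = -1.3728; e_2·v_3 = (-0.6223)·(-1) + (-0.4550)·1 + 0.1004·(-2) + (-0.6290)·(-3) = 1.8535.
u_3 = v_3 + 1.3728·e_1 − 1.8535·e_2 = (-0.6542, 2.3818, -1.3783, -1.2957).
‖u_3‖ = 3.1112, so e_3 = (-0.2103, 0.7656, -0.4430, -0.4165).
Qᵀb = (-4.1184, 1.3851, -1.6782).
Back-substitute: x_3 = -1.6782/3.1112 = -0.5394.
x_2 = (1.3851 − 1.8535·(-0.5394))/5.7479 = 0.4149.
x_1 = (-4.1184 + 0.9806·0.4149 + 1.3728·(-0.5394))/5.0990 = -0.8731.

x = (-0.8731, 0.4149, -0.5394)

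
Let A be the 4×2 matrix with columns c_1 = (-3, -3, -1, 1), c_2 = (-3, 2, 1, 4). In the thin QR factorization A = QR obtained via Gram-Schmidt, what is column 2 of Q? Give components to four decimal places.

c_1 = (-3, -3, -1, 1); ‖c_1‖ = 4.4721, so q_1 = (-0.6708, -0.6708, -0.2236, 0.2236).
q_1·c_2 = (-0.6708)·(-3) + (-0.6708)·2 + (-0.2236)·1 + 0.2236·4 = 1.3416.
u_2 = c_2 − 1.3416·q_1 = (-2.1000, 2.9000, 1.3000, 3.7000).
‖u_2‖ = 5.3104, so q_2 = (-0.3955, 0.5461, 0.2448, 0.6968).

q_2 = (-0.3955, 0.5461, 0.2448, 0.6968)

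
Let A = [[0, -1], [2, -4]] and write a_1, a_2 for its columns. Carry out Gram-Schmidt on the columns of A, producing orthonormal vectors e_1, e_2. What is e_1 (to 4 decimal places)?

e_1 = (0.0000, 1.0000)

a_1 = (0, 2); ‖a_1‖ = 2.0000, so e_1 = (0.0000, 1.0000).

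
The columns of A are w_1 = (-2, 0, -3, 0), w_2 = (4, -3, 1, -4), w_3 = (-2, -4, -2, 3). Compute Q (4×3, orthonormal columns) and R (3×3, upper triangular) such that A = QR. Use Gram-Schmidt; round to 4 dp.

Q = [[-0.5547, 0.4036, -0.0703], [0.0000, -0.5247, -0.8244], [-0.8321, -0.2691, 0.0468], [0.0000, -0.6996, 0.5597]], R = [[3.6056, -3.0509, 2.7735], [0.0000, 5.7177, -0.2691], [0.0000, 0.0000, 5.0235]]

e_1 = w_1/‖w_1‖ = (-2, 0, -3, 0)/3.6056 = (-0.5547, 0.0000, -0.8321, 0.0000).
r_{12} = e_1·w_2 = -3.0509.
u_2 = w_2 + 3.0509·e_1 = (2.3077, -3.0000, -1.5385, -4.0000).
‖u_2‖ = 5.7177, so e_2 = (0.4036, -0.5247, -0.2691, -0.6996).
r_{13} = e_1·w_3 = 2.7735; r_{23} = e_2·w_3 = -0.2691.
u_3 = w_3 − 2.7735·e_1 + 0.2691·e_2 = (-0.3529, -4.1412, 0.2353, 2.8118).
‖u_3‖ = 5.0235, so e_3 = (-0.0703, -0.8244, 0.0468, 0.5597).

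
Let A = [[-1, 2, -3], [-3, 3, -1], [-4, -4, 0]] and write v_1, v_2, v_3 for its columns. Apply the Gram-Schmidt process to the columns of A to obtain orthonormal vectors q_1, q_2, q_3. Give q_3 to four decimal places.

v_1 = (-1, -3, -4); ‖v_1‖ = 5.0990, so q_1 = (-0.1961, -0.5883, -0.7845).
q_1·v_2 = (-0.1961)·2 + (-0.5883)·3 + (-0.7845)·(-4) = 0.9806.
u_2 = v_2 − 0.9806·q_1 = (2.1923, 3.5769, -3.2308).
‖u_2‖ = 5.2951, so q_2 = (0.4140, 0.6755, -0.6101).
q_1·v_3 = (-0.1961)·(-3) + (-0.5883)·(-1) + (-0.7845)·0 = 1.1767; q_2·v_3 = 0.4140·(-3) + 0.6755·(-1) + (-0.6101)·0 = -1.9176.
u_3 = v_3 − 1.1767·q_1 + 1.9176·q_2 = (-1.9753, 0.9877, -0.2469).
‖u_3‖ = 2.2222, so q_3 = (-0.8889, 0.4444, -0.1111).

q_3 = (-0.8889, 0.4444, -0.1111)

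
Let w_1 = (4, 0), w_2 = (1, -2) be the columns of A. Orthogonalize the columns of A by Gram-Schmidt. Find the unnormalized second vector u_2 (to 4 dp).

u_2 = (0.0000, -2.0000)

q_1 = w_1/‖w_1‖ = (4, 0)/4.0000 = (1.0000, 0.0000).
r_{12} = q_1·w_2 = 1.0000.
u_2 = w_2 − 1.0000·q_1 = (0.0000, -2.0000).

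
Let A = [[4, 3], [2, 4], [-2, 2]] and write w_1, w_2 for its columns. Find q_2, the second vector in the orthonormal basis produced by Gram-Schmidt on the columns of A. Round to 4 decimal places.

q_2 = (0.0778, 0.6228, 0.7785)

w_1 = (4, 2, -2); ‖w_1‖ = 4.8990, so q_1 = (0.8165, 0.4082, -0.4082).
q_1·w_2 = 0.8165·3 + 0.4082·4 + (-0.4082)·2 = 3.2660.
u_2 = w_2 − 3.2660·q_1 = (0.3333, 2.6667, 3.3333).
‖u_2‖ = 4.2817, so q_2 = (0.0778, 0.6228, 0.7785).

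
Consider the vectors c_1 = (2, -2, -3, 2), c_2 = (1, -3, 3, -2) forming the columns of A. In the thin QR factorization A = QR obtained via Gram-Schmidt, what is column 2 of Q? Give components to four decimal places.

c_1 = (2, -2, -3, 2); ‖c_1‖ = 4.5826, so e_1 = (0.4364, -0.4364, -0.6547, 0.4364).
e_1·c_2 = 0.4364·1 + (-0.4364)·(-3) + (-0.6547)·3 + 0.4364·(-2) = -1.0911.
u_2 = c_2 + 1.0911·e_1 = (1.4762, -3.4762, 2.2857, -1.5238).
‖u_2‖ = 4.6701, so e_2 = (0.3161, -0.7444, 0.4894, -0.3263).

e_2 = (0.3161, -0.7444, 0.4894, -0.3263)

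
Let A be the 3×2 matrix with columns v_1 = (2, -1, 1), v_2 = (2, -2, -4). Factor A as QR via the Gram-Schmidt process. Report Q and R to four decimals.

Q = [[0.8165, 0.2760], [-0.4082, -0.3450], [0.4082, -0.8971]], R = [[2.4495, 0.8165], [0.0000, 4.8305]]

q_1 = v_1/‖v_1‖ = (2, -1, 1)/2.4495 = (0.8165, -0.4082, 0.4082).
r_{12} = q_1·v_2 = 0.8165.
u_2 = v_2 − 0.8165·q_1 = (1.3333, -1.6667, -4.3333).
‖u_2‖ = 4.8305, so q_2 = (0.2760, -0.3450, -0.8971).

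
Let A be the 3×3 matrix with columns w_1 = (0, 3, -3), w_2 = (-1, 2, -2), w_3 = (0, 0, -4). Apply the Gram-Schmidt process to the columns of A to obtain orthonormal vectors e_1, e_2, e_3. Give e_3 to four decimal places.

e_3 = (0.0000, -0.7071, -0.7071)

w_1 = (0, 3, -3); ‖w_1‖ = 4.2426, so e_1 = (0.0000, 0.7071, -0.7071).
e_1·w_2 = 0.0000·(-1) + 0.7071·2 + (-0.7071)·(-2) = 2.8284.
u_2 = w_2 − 2.8284·e_1 = (-1.0000, 0.0000, 0.0000).
‖u_2‖ = 1.0000, so e_2 = (-1.0000, 0.0000, 0.0000).
e_1·w_3 = 0.0000·0 + 0.7071·0 + (-0.7071)·(-4) = 2.8284; e_2·w_3 = (-1.0000)·0 + (0.0000)·0 + 0.0000·(-4) = 0.0000.
u_3 = w_3 − 2.8284·e_1 + 0.0000·e_2 = (0.0000, -2.0000, -2.0000).
‖u_3‖ = 2.8284, so e_3 = (0.0000, -0.7071, -0.7071).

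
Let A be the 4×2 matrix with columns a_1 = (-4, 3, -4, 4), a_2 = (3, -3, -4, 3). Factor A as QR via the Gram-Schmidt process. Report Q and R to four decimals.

Q = [[-0.5298, 0.5378], [0.3974, -0.5189], [-0.5298, -0.5405], [0.5298, 0.3865]], R = [[7.5498, 0.9272], [0.0000, 6.4916]]

a_1 = (-4, 3, -4, 4); ‖a_1‖ = 7.5498, so q_1 = (-0.5298, 0.3974, -0.5298, 0.5298).
q_1·a_2 = (-0.5298)·3 + 0.3974·(-3) + (-0.5298)·(-4) + 0.5298·3 = 0.9272.
u_2 = a_2 − 0.9272·q_1 = (3.4912, -3.3684, -3.5088, 2.5088).
‖u_2‖ = 6.4916, so q_2 = (0.5378, -0.5189, -0.5405, 0.3865).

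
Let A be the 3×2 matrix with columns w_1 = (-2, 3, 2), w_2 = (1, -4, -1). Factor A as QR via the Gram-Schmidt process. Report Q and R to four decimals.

Q = [[-0.4851, -0.5145], [0.7276, -0.6860], [0.4851, 0.5145]], R = [[4.1231, -3.8806], [0.0000, 1.7150]]

w_1 = (-2, 3, 2); ‖w_1‖ = 4.1231, so q_1 = (-0.4851, 0.7276, 0.4851).
q_1·w_2 = (-0.4851)·1 + 0.7276·(-4) + 0.4851·(-1) = -3.8806.
u_2 = w_2 + 3.8806·q_1 = (-0.8824, -1.1765, 0.8824).
‖u_2‖ = 1.7150, so q_2 = (-0.5145, -0.6860, 0.5145).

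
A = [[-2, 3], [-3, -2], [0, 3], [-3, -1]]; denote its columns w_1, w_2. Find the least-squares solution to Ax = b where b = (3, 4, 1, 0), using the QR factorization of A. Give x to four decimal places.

x = (-0.8571, 0.2857)

w_1 = (-2, -3, 0, -3); ‖w_1‖ = 4.6904, so q_1 = (-0.4264, -0.6396, 0.0000, -0.6396).
q_1·w_2 = (-0.4264)·3 + (-0.6396)·(-2) + 0.0000·3 + (-0.6396)·(-1) = 0.6396.
u_2 = w_2 − 0.6396·q_1 = (3.2727, -1.5909, 3.0000, -0.5909).
‖u_2‖ = 4.7530, so q_2 = (0.6886, -0.3347, 0.6312, -0.1243).
Qᵀb = (-3.8376, 1.3580).
Back-substitute: x_2 = 1.3580/4.7530 = 0.2857.
x_1 = (-3.8376 − 0.6396·0.2857)/4.6904 = -0.8571.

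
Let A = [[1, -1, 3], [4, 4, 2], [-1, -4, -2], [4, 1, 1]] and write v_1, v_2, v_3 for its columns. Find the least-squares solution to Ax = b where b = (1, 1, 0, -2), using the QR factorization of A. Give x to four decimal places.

q_1 = v_1/‖v_1‖ = (1, 4, -1, 4)/5.8310 = (0.1715, 0.6860, -0.1715, 0.6860).
r_{12} = q_1·v_2 = 3.9445.
u_2 = v_2 − 3.9445·q_1 = (-1.6765, 1.2941, -3.3235, -1.7059).
‖u_2‖ = 4.2943, so q_2 = (-0.3904, 0.3014, -0.7739, -0.3972).
r_{13} = q_1·v_3 = 2.9155; r_{23} = q_2·v_3 = 0.5822.
u_3 = v_3 − 2.9155·q_1 − 0.5822·q_2 = (2.7273, -0.1754, -1.0494, -0.7687).
‖u_3‖ = 3.0267, so q_3 = (0.9011, -0.0580, -0.3467, -0.2540).
Qᵀb = (-0.5145, 0.7054, 1.3511).
Back-substitute: x_3 = 1.3511/3.0267 = 0.4464.
x_2 = (0.7054 − 0.5822·0.4464)/4.2943 = 0.1038.
x_1 = (-0.5145 − 3.9445·0.1038 − 2.9155·0.4464)/5.8310 = -0.3816.

x = (-0.3816, 0.1038, 0.4464)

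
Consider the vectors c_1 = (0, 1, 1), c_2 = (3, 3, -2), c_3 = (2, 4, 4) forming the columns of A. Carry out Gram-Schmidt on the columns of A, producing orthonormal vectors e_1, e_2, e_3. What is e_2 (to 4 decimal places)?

e_1 = c_1/‖c_1‖ = (0, 1, 1)/1.4142 = (0.0000, 0.7071, 0.7071).
r_{12} = e_1·c_2 = 0.7071.
u_2 = c_2 − 0.7071·e_1 = (3.0000, 2.5000, -2.5000).
‖u_2‖ = 4.6368, so e_2 = (0.6470, 0.5392, -0.5392).

e_2 = (0.6470, 0.5392, -0.5392)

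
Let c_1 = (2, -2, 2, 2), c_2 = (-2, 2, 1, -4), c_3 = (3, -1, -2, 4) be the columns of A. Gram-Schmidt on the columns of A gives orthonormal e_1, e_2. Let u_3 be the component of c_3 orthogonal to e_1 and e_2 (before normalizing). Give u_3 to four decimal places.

u_3 = (1.1961, 0.8039, -0.1569, -0.2353)

c_1 = (2, -2, 2, 2); ‖c_1‖ = 4.0000, so e_1 = (0.5000, -0.5000, 0.5000, 0.5000).
e_1·c_2 = 0.5000·(-2) + (-0.5000)·2 + 0.5000·1 + 0.5000·(-4) = -3.5000.
u_2 = c_2 + 3.5000·e_1 = (-0.2500, 0.2500, 2.7500, -2.2500).
‖u_2‖ = 3.5707, so e_2 = (-0.0700, 0.0700, 0.7702, -0.6301).
e_1·c_3 = 0.5000·3 + (-0.5000)·(-1) + 0.5000·(-2) + 0.5000·4 = 3.0000; e_2·c_3 = (-0.0700)·3 + 0.0700·(-1) + 0.7702·(-2) + (-0.6301)·4 = -4.3409.
u_3 = c_3 − 3.0000·e_1 + 4.3409·e_2 = (1.1961, 0.8039, -0.1569, -0.2353).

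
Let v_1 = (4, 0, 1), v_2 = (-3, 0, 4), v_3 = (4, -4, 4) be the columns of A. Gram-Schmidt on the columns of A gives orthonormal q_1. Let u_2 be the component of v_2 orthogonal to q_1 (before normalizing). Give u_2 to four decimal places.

u_2 = (-1.1176, 0.0000, 4.4706)

v_1 = (4, 0, 1); ‖v_1‖ = 4.1231, so q_1 = (0.9701, 0.0000, 0.2425).
q_1·v_2 = 0.9701·(-3) + 0.0000·0 + 0.2425·4 = -1.9403.
u_2 = v_2 + 1.9403·q_1 = (-1.1176, 0.0000, 4.4706).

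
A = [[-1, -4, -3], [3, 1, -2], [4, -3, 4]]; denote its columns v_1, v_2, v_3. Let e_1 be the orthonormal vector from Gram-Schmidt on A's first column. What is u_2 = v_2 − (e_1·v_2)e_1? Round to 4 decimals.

e_1 = v_1/‖v_1‖ = (-1, 3, 4)/5.0990 = (-0.1961, 0.5883, 0.7845).
r_{12} = e_1·v_2 = -0.9806.
u_2 = v_2 + 0.9806·e_1 = (-4.1923, 1.5769, -2.2308).

u_2 = (-4.1923, 1.5769, -2.2308)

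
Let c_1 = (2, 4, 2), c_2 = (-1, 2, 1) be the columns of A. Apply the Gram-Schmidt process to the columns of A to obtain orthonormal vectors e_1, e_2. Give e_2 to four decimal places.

e_2 = (-0.9129, 0.3651, 0.1826)

c_1 = (2, 4, 2); ‖c_1‖ = 4.8990, so e_1 = (0.4082, 0.8165, 0.4082).
e_1·c_2 = 0.4082·(-1) + 0.8165·2 + 0.4082·1 = 1.6330.
u_2 = c_2 − 1.6330·e_1 = (-1.6667, 0.6667, 0.3333).
‖u_2‖ = 1.8257, so e_2 = (-0.9129, 0.3651, 0.1826).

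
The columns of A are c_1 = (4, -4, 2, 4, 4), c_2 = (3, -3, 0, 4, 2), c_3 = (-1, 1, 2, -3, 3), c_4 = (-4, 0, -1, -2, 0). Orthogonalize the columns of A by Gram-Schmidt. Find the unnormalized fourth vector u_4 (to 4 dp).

u_4 = (-2.0862, -1.9138, 0.0690, 0.1207, 0.0172)

c_1 = (4, -4, 2, 4, 4); ‖c_1‖ = 8.2462, so q_1 = (0.4851, -0.4851, 0.2425, 0.4851, 0.4851).
q_1·c_2 = 0.4851·3 + (-0.4851)·(-3) + 0.2425·0 + 0.4851·4 + 0.4851·2 = 5.8209.
u_2 = c_2 − 5.8209·q_1 = (0.1765, -0.1765, -1.4118, 1.1765, -0.8235).
‖u_2‖ = 2.0292, so q_2 = (0.0870, -0.0870, -0.6957, 0.5798, -0.4058).
q_1·c_3 = 0.4851·(-1) + (-0.4851)·1 + 0.2425·2 + 0.4851·(-3) + 0.4851·3 = -0.4851; q_2·c_3 = 0.0870·(-1) + (-0.0870)·1 + (-0.6957)·2 + 0.5798·(-3) + (-0.4058)·3 = -4.5222.
u_3 = c_3 + 0.4851·q_1 + 4.5222·q_2 = (-0.3714, 0.3714, -1.0286, -0.1429, 1.4000).
‖u_3‖ = 1.8205, so q_3 = (-0.2040, 0.2040, -0.5650, -0.0785, 0.7690).
q_1·c_4 = 0.4851·(-4) + (-0.4851)·0 + 0.2425·(-1) + 0.4851·(-2) + 0.4851·0 = -3.1530; q_2·c_4 = 0.0870·(-4) + (-0.0870)·0 + (-0.6957)·(-1) + 0.5798·(-2) + (-0.4058)·0 = -0.8117; q_3·c_4 = (-0.2040)·(-4) + 0.2040·0 + (-0.5650)·(-1) + (-0.0785)·(-2) + 0.7690·0 = 1.5380.
u_4 = c_4 + 3.1530·q_1 + 0.8117·q_2 − 1.5380·q_3 = (-2.0862, -1.9138, 0.0690, 0.1207, 0.0172).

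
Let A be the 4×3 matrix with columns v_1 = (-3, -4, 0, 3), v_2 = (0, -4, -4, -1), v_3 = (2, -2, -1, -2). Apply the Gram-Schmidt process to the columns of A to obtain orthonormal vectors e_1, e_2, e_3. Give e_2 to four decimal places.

v_1 = (-3, -4, 0, 3); ‖v_1‖ = 5.8310, so e_1 = (-0.5145, -0.6860, 0.0000, 0.5145).
e_1·v_2 = (-0.5145)·0 + (-0.6860)·(-4) + 0.0000·(-4) + 0.5145·(-1) = 2.2295.
u_2 = v_2 − 2.2295·e_1 = (1.1471, -2.4706, -4.0000, -2.1471).
‖u_2‖ = 5.2943, so e_2 = (0.2167, -0.4667, -0.7555, -0.4055).

e_2 = (0.2167, -0.4667, -0.7555, -0.4055)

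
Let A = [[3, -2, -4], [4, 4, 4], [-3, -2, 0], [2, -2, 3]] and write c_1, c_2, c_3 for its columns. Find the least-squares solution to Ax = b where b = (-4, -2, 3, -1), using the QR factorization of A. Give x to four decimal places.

x = (-0.9141, 0.0379, 0.3283)

c_1 = (3, 4, -3, 2); ‖c_1‖ = 6.1644, so q_1 = (0.4867, 0.6489, -0.4867, 0.3244).
q_1·c_2 = 0.4867·(-2) + 0.6489·4 + (-0.4867)·(-2) + 0.3244·(-2) = 1.9467.
u_2 = c_2 − 1.9467·q_1 = (-2.9474, 2.7368, -1.0526, -2.6316).
‖u_2‖ = 4.9204, so q_2 = (-0.5990, 0.5562, -0.2139, -0.5348).
q_1·c_3 = 0.4867·(-4) + 0.6489·4 + (-0.4867)·0 + 0.3244·3 = 1.6222; q_2·c_3 = (-0.5990)·(-4) + 0.5562·4 + (-0.2139)·0 + (-0.5348)·3 = 3.0164.
u_3 = c_3 − 1.6222·q_1 − 3.0164·q_2 = (-2.9826, 1.2696, 1.4348, 4.0870).
‖u_3‖ = 5.4101, so q_3 = (-0.5513, 0.2347, 0.2652, 0.7554).
Qᵀb = (-5.0289, 1.1766, 1.7761).
Back-substitute: x_3 = 1.7761/5.4101 = 0.3283.
x_2 = (1.1766 − 3.0164·0.3283)/4.9204 = 0.0379.
x_1 = (-5.0289 − 1.9467·0.0379 − 1.6222·0.3283)/6.1644 = -0.9141.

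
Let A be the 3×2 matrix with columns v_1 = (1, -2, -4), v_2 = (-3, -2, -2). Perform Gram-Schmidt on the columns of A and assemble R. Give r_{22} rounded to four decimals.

v_1 = (1, -2, -4); ‖v_1‖ = 4.5826, so e_1 = (0.2182, -0.4364, -0.8729).
e_1·v_2 = 0.2182·(-3) + (-0.4364)·(-2) + (-0.8729)·(-2) = 1.9640.
u_2 = v_2 − 1.9640·e_1 = (-3.4286, -1.1429, -0.2857).
r_{22} = ‖u_2‖ = 3.6253.

r_{22} = 3.6253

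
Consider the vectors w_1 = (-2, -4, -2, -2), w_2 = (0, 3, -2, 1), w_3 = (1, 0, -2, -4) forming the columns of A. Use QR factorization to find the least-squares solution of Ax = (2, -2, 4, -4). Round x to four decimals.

w_1 = (-2, -4, -2, -2); ‖w_1‖ = 5.2915, so q_1 = (-0.3780, -0.7559, -0.3780, -0.3780).
q_1·w_2 = (-0.3780)·0 + (-0.7559)·3 + (-0.3780)·(-2) + (-0.3780)·1 = -1.8898.
u_2 = w_2 + 1.8898·q_1 = (-0.7143, 1.5714, -2.7143, 0.2857).
‖u_2‖ = 3.2293, so q_2 = (-0.2212, 0.4866, -0.8405, 0.0885).
q_1·w_3 = (-0.3780)·1 + (-0.7559)·0 + (-0.3780)·(-2) + (-0.3780)·(-4) = 1.8898; q_2·w_3 = (-0.2212)·1 + 0.4866·0 + (-0.8405)·(-2) + 0.0885·(-4) = 1.1059.
u_3 = w_3 − 1.8898·q_1 − 1.1059·q_2 = (1.9589, 0.8904, -0.3562, -3.3836).
‖u_3‖ = 4.0256, so q_3 = (0.4866, 0.2212, -0.0885, -0.8405).
Qᵀb = (0.7559, -5.1315, 3.5390).
Back-substitute: x_3 = 3.5390/4.0256 = 0.8791.
x_2 = (-5.1315 − 1.1059·0.8791)/3.2293 = -1.8901.
x_1 = (0.7559 + 1.8898·(-1.8901) − 1.8898·0.8791)/5.2915 = -0.8462.

x = (-0.8462, -1.8901, 0.8791)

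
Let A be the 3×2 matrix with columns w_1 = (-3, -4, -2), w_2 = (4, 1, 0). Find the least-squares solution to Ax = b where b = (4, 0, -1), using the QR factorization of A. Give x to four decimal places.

x = (0.3629, 1.2827)

w_1 = (-3, -4, -2); ‖w_1‖ = 5.3852, so q_1 = (-0.5571, -0.7428, -0.3714).
q_1·w_2 = (-0.5571)·4 + (-0.7428)·1 + (-0.3714)·0 = -2.9711.
u_2 = w_2 + 2.9711·q_1 = (2.3448, -1.2069, -1.1034).
‖u_2‖ = 2.8587, so q_2 = (0.8202, -0.4222, -0.3860).
Qᵀb = (-1.8570, 3.6669).
Back-substitute: x_2 = 3.6669/2.8587 = 1.2827.
x_1 = (-1.8570 + 2.9711·1.2827)/5.3852 = 0.3629.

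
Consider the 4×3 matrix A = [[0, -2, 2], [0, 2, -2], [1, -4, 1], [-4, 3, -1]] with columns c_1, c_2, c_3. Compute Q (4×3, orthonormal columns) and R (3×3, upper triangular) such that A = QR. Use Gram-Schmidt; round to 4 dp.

q_1 = c_1/‖c_1‖ = (0, 0, 1, -4)/4.1231 = (0.0000, 0.0000, 0.2425, -0.9701).
r_{12} = q_1·c_2 = -3.8806.
u_2 = c_2 + 3.8806·q_1 = (-2.0000, 2.0000, -3.0588, -0.7647).
‖u_2‖ = 4.2357, so q_2 = (-0.4722, 0.4722, -0.7222, -0.1805).
r_{13} = q_1·c_3 = 1.2127; r_{23} = q_2·c_3 = -2.4303.
u_3 = c_3 − 1.2127·q_1 + 2.4303·q_2 = (0.8525, -0.8525, -1.0492, -0.2623).
‖u_3‖ = 1.6196, so q_3 = (0.5264, -0.5264, -0.6478, -0.1620).

Q = [[0.0000, -0.4722, 0.5264], [0.0000, 0.4722, -0.5264], [0.2425, -0.7222, -0.6478], [-0.9701, -0.1805, -0.1620]], R = [[4.1231, -3.8806, 1.2127], [0.0000, 4.2357, -2.4303], [0.0000, 0.0000, 1.6196]]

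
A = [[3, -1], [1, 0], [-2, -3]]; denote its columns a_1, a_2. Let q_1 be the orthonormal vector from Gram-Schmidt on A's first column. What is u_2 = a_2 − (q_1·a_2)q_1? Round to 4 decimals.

u_2 = (-1.6429, -0.2143, -2.5714)

a_1 = (3, 1, -2); ‖a_1‖ = 3.7417, so q_1 = (0.8018, 0.2673, -0.5345).
q_1·a_2 = 0.8018·(-1) + 0.2673·0 + (-0.5345)·(-3) = 0.8018.
u_2 = a_2 − 0.8018·q_1 = (-1.6429, -0.2143, -2.5714).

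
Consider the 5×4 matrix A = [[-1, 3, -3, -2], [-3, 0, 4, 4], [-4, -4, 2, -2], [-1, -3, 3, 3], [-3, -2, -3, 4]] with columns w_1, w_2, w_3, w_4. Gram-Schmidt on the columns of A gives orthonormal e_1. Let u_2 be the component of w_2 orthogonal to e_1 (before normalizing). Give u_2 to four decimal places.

u_2 = (3.6111, 1.8333, -1.5556, -2.3889, -0.1667)

w_1 = (-1, -3, -4, -1, -3); ‖w_1‖ = 6.0000, so e_1 = (-0.1667, -0.5000, -0.6667, -0.1667, -0.5000).
e_1·w_2 = (-0.1667)·3 + (-0.5000)·0 + (-0.6667)·(-4) + (-0.1667)·(-3) + (-0.5000)·(-2) = 3.6667.
u_2 = w_2 − 3.6667·e_1 = (3.6111, 1.8333, -1.5556, -2.3889, -0.1667).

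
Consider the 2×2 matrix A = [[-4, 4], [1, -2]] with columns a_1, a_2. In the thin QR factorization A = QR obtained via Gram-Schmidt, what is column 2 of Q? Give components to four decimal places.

q_2 = (-0.2425, -0.9701)

q_1 = a_1/‖a_1‖ = (-4, 1)/4.1231 = (-0.9701, 0.2425).
r_{12} = q_1·a_2 = -4.3656.
u_2 = a_2 + 4.3656·q_1 = (-0.2353, -0.9412).
‖u_2‖ = 0.9701, so q_2 = (-0.2425, -0.9701).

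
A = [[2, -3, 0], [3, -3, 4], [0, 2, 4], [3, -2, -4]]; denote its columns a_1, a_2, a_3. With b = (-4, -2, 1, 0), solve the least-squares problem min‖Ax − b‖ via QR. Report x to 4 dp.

a_1 = (2, 3, 0, 3); ‖a_1‖ = 4.6904, so q_1 = (0.4264, 0.6396, 0.0000, 0.6396).
q_1·a_2 = 0.4264·(-3) + 0.6396·(-3) + 0.0000·2 + 0.6396·(-2) = -4.4772.
u_2 = a_2 + 4.4772·q_1 = (-1.0909, -0.1364, 2.0000, 0.8636).
‖u_2‖ = 2.4402, so q_2 = (-0.4471, -0.0559, 0.8196, 0.3539).
q_1·a_3 = 0.4264·0 + 0.6396·4 + 0.0000·4 + 0.6396·(-4) = 0.0000; q_2·a_3 = (-0.4471)·0 + (-0.0559)·4 + 0.8196·4 + 0.3539·(-4) = 1.6392.
u_3 = a_3 + 0.0000·q_1 − 1.6392·q_2 = (0.7328, 4.0916, 2.6565, -4.5802).
‖u_3‖ = 6.7315, so q_3 = (0.1089, 0.6078, 0.3946, -0.6804).
Qᵀb = (-2.9848, 2.7196, -1.2565).
Back-substitute: x_3 = -1.2565/6.7315 = -0.1867.
x_2 = (2.7196 − 1.6392·(-0.1867))/2.4402 = 1.2399.
x_1 = (-2.9848 + 4.4772·1.2399 + 0.0000·(-0.1867))/4.6904 = 0.5472.

x = (0.5472, 1.2399, -0.1867)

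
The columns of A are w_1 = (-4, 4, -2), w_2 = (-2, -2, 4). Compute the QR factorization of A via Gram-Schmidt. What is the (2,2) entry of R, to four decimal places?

r_{22} = 4.7140

w_1 = (-4, 4, -2); ‖w_1‖ = 6.0000, so e_1 = (-0.6667, 0.6667, -0.3333).
e_1·w_2 = (-0.6667)·(-2) + 0.6667·(-2) + (-0.3333)·4 = -1.3333.
u_2 = w_2 + 1.3333·e_1 = (-2.8889, -1.1111, 3.5556).
r_{22} = ‖u_2‖ = 4.7140.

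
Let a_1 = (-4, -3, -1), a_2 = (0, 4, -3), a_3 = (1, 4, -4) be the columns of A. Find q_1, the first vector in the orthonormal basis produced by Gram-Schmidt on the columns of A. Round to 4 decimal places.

q_1 = (-0.7845, -0.5883, -0.1961)

a_1 = (-4, -3, -1); ‖a_1‖ = 5.0990, so q_1 = (-0.7845, -0.5883, -0.1961).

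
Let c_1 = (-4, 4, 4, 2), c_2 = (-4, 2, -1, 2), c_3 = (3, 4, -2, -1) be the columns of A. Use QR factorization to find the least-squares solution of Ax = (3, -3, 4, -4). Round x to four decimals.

x = (0.4143, -1.6571, -0.3714)

q_1 = c_1/‖c_1‖ = (-4, 4, 4, 2)/7.2111 = (-0.5547, 0.5547, 0.5547, 0.2774).
r_{12} = q_1·c_2 = 3.3282.
u_2 = c_2 − 3.3282·q_1 = (-2.1538, 0.1538, -2.8462, 1.0769).
‖u_2‖ = 3.7314, so q_2 = (-0.5772, 0.0412, -0.7628, 0.2886).
r_{13} = q_1·c_3 = -0.8321; r_{23} = q_2·c_3 = -0.3298.
u_3 = c_3 + 0.8321·q_1 + 0.3298·q_2 = (2.3481, 4.4751, -1.7901, -0.6740).
‖u_3‖ = 5.4036, so q_3 = (0.4345, 0.8282, -0.3313, -0.1247).
Qᵀb = (-2.2188, -6.0609, -2.0071).
Back-substitute: x_3 = -2.0071/5.4036 = -0.3714.
x_2 = (-6.0609 + 0.3298·(-0.3714))/3.7314 = -1.6571.
x_1 = (-2.2188 − 3.3282·(-1.6571) + 0.8321·(-0.3714))/7.2111 = 0.4143.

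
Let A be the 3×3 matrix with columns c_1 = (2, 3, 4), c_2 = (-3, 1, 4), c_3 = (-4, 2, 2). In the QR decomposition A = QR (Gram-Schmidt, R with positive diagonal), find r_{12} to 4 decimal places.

c_1 = (2, 3, 4); ‖c_1‖ = 5.3852, so q_1 = (0.3714, 0.5571, 0.7428).
r_{12} = q_1·c_2 = 2.4140.

r_{12} = 2.4140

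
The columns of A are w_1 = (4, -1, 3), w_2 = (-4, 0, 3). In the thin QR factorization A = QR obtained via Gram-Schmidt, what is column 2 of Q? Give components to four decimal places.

q_2 = (-0.6080, -0.0560, 0.7920)

w_1 = (4, -1, 3); ‖w_1‖ = 5.0990, so q_1 = (0.7845, -0.1961, 0.5883).
q_1·w_2 = 0.7845·(-4) + (-0.1961)·0 + 0.5883·3 = -1.3728.
u_2 = w_2 + 1.3728·q_1 = (-2.9231, -0.2692, 3.8077).
‖u_2‖ = 4.8078, so q_2 = (-0.6080, -0.0560, 0.7920).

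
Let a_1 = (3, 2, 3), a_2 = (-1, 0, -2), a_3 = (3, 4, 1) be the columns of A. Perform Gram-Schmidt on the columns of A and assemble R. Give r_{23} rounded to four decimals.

r_{23} = 2.7713

a_1 = (3, 2, 3); ‖a_1‖ = 4.6904, so e_1 = (0.6396, 0.4264, 0.6396).
e_1·a_2 = 0.6396·(-1) + 0.4264·0 + 0.6396·(-2) = -1.9188.
u_2 = a_2 + 1.9188·e_1 = (0.2273, 0.8182, -0.7727).
‖u_2‖ = 1.1481, so e_2 = (0.1980, 0.7126, -0.6730).
r_{23} = e_2·a_3 = 2.7713.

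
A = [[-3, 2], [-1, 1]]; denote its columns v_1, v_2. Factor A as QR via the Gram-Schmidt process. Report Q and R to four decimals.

Q = [[-0.9487, -0.3162], [-0.3162, 0.9487]], R = [[3.1623, -2.2136], [0.0000, 0.3162]]

e_1 = v_1/‖v_1‖ = (-3, -1)/3.1623 = (-0.9487, -0.3162).
r_{12} = e_1·v_2 = -2.2136.
u_2 = v_2 + 2.2136·e_1 = (-0.1000, 0.3000).
‖u_2‖ = 0.3162, so e_2 = (-0.3162, 0.9487).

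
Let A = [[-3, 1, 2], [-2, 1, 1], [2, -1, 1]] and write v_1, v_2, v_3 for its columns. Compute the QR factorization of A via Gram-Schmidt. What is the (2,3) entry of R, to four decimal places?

r_{23} = -1.3720

v_1 = (-3, -2, 2); ‖v_1‖ = 4.1231, so q_1 = (-0.7276, -0.4851, 0.4851).
q_1·v_2 = (-0.7276)·1 + (-0.4851)·1 + 0.4851·(-1) = -1.6977.
u_2 = v_2 + 1.6977·q_1 = (-0.2353, 0.1765, -0.1765).
‖u_2‖ = 0.3430, so q_2 = (-0.6860, 0.5145, -0.5145).
r_{23} = q_2·v_3 = -1.3720.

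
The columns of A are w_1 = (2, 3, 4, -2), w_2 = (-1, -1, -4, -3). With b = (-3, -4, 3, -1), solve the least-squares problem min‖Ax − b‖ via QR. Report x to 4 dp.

x = (-0.2072, -0.1892)

w_1 = (2, 3, 4, -2); ‖w_1‖ = 5.7446, so e_1 = (0.3482, 0.5222, 0.6963, -0.3482).
e_1·w_2 = 0.3482·(-1) + 0.5222·(-1) + 0.6963·(-4) + (-0.3482)·(-3) = -2.6112.
u_2 = w_2 + 2.6112·e_1 = (-0.0909, 0.3636, -2.1818, -3.9091).
‖u_2‖ = 4.4924, so e_2 = (-0.0202, 0.0809, -0.4857, -0.8702).
Qᵀb = (-0.6963, -0.8499).
Back-substitute: x_2 = -0.8499/4.4924 = -0.1892.
x_1 = (-0.6963 + 2.6112·(-0.1892))/5.7446 = -0.2072.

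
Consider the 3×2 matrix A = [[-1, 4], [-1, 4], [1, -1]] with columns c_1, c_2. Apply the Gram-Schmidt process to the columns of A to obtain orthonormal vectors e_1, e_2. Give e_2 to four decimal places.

e_1 = c_1/‖c_1‖ = (-1, -1, 1)/1.7321 = (-0.5774, -0.5774, 0.5774).
r_{12} = e_1·c_2 = -5.1962.
u_2 = c_2 + 5.1962·e_1 = (1.0000, 1.0000, 2.0000).
‖u_2‖ = 2.4495, so e_2 = (0.4082, 0.4082, 0.8165).

e_2 = (0.4082, 0.4082, 0.8165)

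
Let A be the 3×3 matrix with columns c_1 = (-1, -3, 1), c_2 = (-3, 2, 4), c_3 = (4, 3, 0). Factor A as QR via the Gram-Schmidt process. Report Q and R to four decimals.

Q = [[-0.3015, -0.5411, 0.7851], [-0.9045, 0.4227, -0.0561], [0.3015, 0.7270, 0.6168]], R = [[3.3166, 0.3015, -3.9196], [0.0000, 5.3767, -0.8961], [0.0000, 0.0000, 2.9721]]

c_1 = (-1, -3, 1); ‖c_1‖ = 3.3166, so q_1 = (-0.3015, -0.9045, 0.3015).
q_1·c_2 = (-0.3015)·(-3) + (-0.9045)·2 + 0.3015·4 = 0.3015.
u_2 = c_2 − 0.3015·q_1 = (-2.9091, 2.2727, 3.9091).
‖u_2‖ = 5.3767, so q_2 = (-0.5411, 0.4227, 0.7270).
q_1·c_3 = (-0.3015)·4 + (-0.9045)·3 + 0.3015·0 = -3.9196; q_2·c_3 = (-0.5411)·4 + 0.4227·3 + 0.7270·0 = -0.8961.
u_3 = c_3 + 3.9196·q_1 + 0.8961·q_2 = (2.3333, -0.1667, 1.8333).
‖u_3‖ = 2.9721, so q_3 = (0.7851, -0.0561, 0.6168).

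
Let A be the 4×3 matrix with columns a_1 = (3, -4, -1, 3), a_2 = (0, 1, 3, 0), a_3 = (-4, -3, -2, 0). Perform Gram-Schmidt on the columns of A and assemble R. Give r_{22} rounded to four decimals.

a_1 = (3, -4, -1, 3); ‖a_1‖ = 5.9161, so e_1 = (0.5071, -0.6761, -0.1690, 0.5071).
e_1·a_2 = 0.5071·0 + (-0.6761)·1 + (-0.1690)·3 + 0.5071·0 = -1.1832.
u_2 = a_2 + 1.1832·e_1 = (0.6000, 0.2000, 2.8000, 0.6000).
r_{22} = ‖u_2‖ = 2.9326.

r_{22} = 2.9326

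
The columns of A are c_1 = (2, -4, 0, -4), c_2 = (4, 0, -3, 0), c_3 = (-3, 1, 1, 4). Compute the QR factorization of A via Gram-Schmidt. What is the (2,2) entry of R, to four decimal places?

c_1 = (2, -4, 0, -4); ‖c_1‖ = 6.0000, so q_1 = (0.3333, -0.6667, 0.0000, -0.6667).
q_1·c_2 = 0.3333·4 + (-0.6667)·0 + 0.0000·(-3) + (-0.6667)·0 = 1.3333.
u_2 = c_2 − 1.3333·q_1 = (3.5556, 0.8889, -3.0000, 0.8889).
r_{22} = ‖u_2‖ = 4.8189.

r_{22} = 4.8189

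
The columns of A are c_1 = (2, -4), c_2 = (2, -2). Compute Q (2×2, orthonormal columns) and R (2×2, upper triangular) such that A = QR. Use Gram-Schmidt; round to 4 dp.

c_1 = (2, -4); ‖c_1‖ = 4.4721, so e_1 = (0.4472, -0.8944).
e_1·c_2 = 0.4472·2 + (-0.8944)·(-2) = 2.6833.
u_2 = c_2 − 2.6833·e_1 = (0.8000, 0.4000).
‖u_2‖ = 0.8944, so e_2 = (0.8944, 0.4472).

Q = [[0.4472, 0.8944], [-0.8944, 0.4472]], R = [[4.4721, 2.6833], [0.0000, 0.8944]]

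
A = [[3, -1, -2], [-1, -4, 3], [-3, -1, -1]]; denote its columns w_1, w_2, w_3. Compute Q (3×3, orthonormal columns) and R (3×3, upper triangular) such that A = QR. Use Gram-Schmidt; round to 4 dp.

w_1 = (3, -1, -3); ‖w_1‖ = 4.3589, so e_1 = (0.6882, -0.2294, -0.6882).
e_1·w_2 = 0.6882·(-1) + (-0.2294)·(-4) + (-0.6882)·(-1) = 0.9177.
u_2 = w_2 − 0.9177·e_1 = (-1.6316, -3.7895, -0.3684).
‖u_2‖ = 4.1422, so e_2 = (-0.3939, -0.9148, -0.0889).
e_1·w_3 = 0.6882·(-2) + (-0.2294)·3 + (-0.6882)·(-1) = -1.3765; e_2·w_3 = (-0.3939)·(-2) + (-0.9148)·3 + (-0.0889)·(-1) = -1.8678.
u_3 = w_3 + 1.3765·e_1 + 1.8678·e_2 = (-1.7883, 0.9755, -2.1135).
‖u_3‖ = 2.9354, so e_3 = (-0.6092, 0.3323, -0.7200).

Q = [[0.6882, -0.3939, -0.6092], [-0.2294, -0.9148, 0.3323], [-0.6882, -0.0889, -0.7200]], R = [[4.3589, 0.9177, -1.3765], [0.0000, 4.1422, -1.8678], [0.0000, 0.0000, 2.9354]]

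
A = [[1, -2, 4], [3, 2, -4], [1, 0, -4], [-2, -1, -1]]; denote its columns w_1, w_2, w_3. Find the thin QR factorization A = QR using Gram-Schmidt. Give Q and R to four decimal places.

Q = [[0.2582, -0.9342, 0.1361], [0.7746, 0.3114, -0.1361], [0.2582, -0.1557, -0.8165], [-0.5164, -0.0778, -0.5443]], R = [[3.8730, 1.5492, -2.5820], [0.0000, 2.5690, -4.2817], [0.0000, 0.0000, 4.8990]]

q_1 = w_1/‖w_1‖ = (1, 3, 1, -2)/3.8730 = (0.2582, 0.7746, 0.2582, -0.5164).
r_{12} = q_1·w_2 = 1.5492.
u_2 = w_2 − 1.5492·q_1 = (-2.4000, 0.8000, -0.4000, -0.2000).
‖u_2‖ = 2.5690, so q_2 = (-0.9342, 0.3114, -0.1557, -0.0778).
r_{13} = q_1·w_3 = -2.5820; r_{23} = q_2·w_3 = -4.2817.
u_3 = w_3 + 2.5820·q_1 + 4.2817·q_2 = (0.6667, -0.6667, -4.0000, -2.6667).
‖u_3‖ = 4.8990, so q_3 = (0.1361, -0.1361, -0.8165, -0.5443).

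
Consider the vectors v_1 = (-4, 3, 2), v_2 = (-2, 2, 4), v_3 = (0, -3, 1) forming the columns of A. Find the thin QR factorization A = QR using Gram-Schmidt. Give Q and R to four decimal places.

Q = [[-0.7428, 0.3826, -0.5494], [0.5571, -0.1020, -0.8242], [0.3714, 0.9183, 0.1374]], R = [[5.3852, 4.0853, -1.2999], [0.0000, 2.7038, 1.2243], [0.0000, 0.0000, 2.6099]]

e_1 = v_1/‖v_1‖ = (-4, 3, 2)/5.3852 = (-0.7428, 0.5571, 0.3714).
r_{12} = e_1·v_2 = 4.0853.
u_2 = v_2 − 4.0853·e_1 = (1.0345, -0.2759, 2.4828).
‖u_2‖ = 2.7038, so e_2 = (0.3826, -0.1020, 0.9183).
r_{13} = e_1·v_3 = -1.2999; r_{23} = e_2·v_3 = 1.2243.
u_3 = v_3 + 1.2999·e_1 − 1.2243·e_2 = (-1.4340, -2.1509, 0.3585).
‖u_3‖ = 2.6099, so e_3 = (-0.5494, -0.8242, 0.1374).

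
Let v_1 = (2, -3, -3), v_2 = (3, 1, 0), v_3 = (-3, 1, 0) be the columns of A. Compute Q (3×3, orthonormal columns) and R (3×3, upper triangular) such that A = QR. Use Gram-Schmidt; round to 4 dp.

v_1 = (2, -3, -3); ‖v_1‖ = 4.6904, so q_1 = (0.4264, -0.6396, -0.6396).
q_1·v_2 = 0.4264·3 + (-0.6396)·1 + (-0.6396)·0 = 0.6396.
u_2 = v_2 − 0.6396·q_1 = (2.7273, 1.4091, 0.4091).
‖u_2‖ = 3.0969, so q_2 = (0.8806, 0.4550, 0.1321).
q_1·v_3 = 0.4264·(-3) + (-0.6396)·1 + (-0.6396)·0 = -1.9188; q_2·v_3 = 0.8806·(-3) + 0.4550·1 + 0.1321·0 = -2.1869.
u_3 = v_3 + 1.9188·q_1 + 2.1869·q_2 = (-0.2559, 0.7678, -0.9384).
‖u_3‖ = 1.2392, so q_3 = (-0.2065, 0.6196, -0.7573).

Q = [[0.4264, 0.8806, -0.2065], [-0.6396, 0.4550, 0.6196], [-0.6396, 0.1321, -0.7573]], R = [[4.6904, 0.6396, -1.9188], [0.0000, 3.0969, -2.1869], [0.0000, 0.0000, 1.2392]]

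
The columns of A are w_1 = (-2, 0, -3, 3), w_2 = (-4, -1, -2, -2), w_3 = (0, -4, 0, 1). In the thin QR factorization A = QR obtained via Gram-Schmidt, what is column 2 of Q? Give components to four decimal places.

e_2 = (-0.6963, -0.2128, -0.1934, -0.6576)

e_1 = w_1/‖w_1‖ = (-2, 0, -3, 3)/4.6904 = (-0.4264, 0.0000, -0.6396, 0.6396).
r_{12} = e_1·w_2 = 1.7056.
u_2 = w_2 − 1.7056·e_1 = (-3.2727, -1.0000, -0.9091, -3.0909).
‖u_2‖ = 4.7001, so e_2 = (-0.6963, -0.2128, -0.1934, -0.6576).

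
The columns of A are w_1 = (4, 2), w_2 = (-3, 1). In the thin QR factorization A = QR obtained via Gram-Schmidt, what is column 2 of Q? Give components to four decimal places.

q_2 = (-0.4472, 0.8944)

w_1 = (4, 2); ‖w_1‖ = 4.4721, so q_1 = (0.8944, 0.4472).
q_1·w_2 = 0.8944·(-3) + 0.4472·1 = -2.2361.
u_2 = w_2 + 2.2361·q_1 = (-1.0000, 2.0000).
‖u_2‖ = 2.2361, so q_2 = (-0.4472, 0.8944).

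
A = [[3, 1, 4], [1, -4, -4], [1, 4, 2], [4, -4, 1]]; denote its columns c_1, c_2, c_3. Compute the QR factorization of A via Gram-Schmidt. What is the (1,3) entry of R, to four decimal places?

c_1 = (3, 1, 1, 4); ‖c_1‖ = 5.1962, so e_1 = (0.5774, 0.1925, 0.1925, 0.7698).
r_{13} = e_1·c_3 = 2.6943.

r_{13} = 2.6943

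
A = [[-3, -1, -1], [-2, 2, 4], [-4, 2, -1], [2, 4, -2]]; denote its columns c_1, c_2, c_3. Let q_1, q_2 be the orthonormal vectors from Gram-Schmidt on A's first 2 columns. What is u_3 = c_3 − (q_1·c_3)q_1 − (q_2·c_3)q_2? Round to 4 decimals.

u_3 = (-1.5049, 3.7864, -1.5194, -1.5097)

c_1 = (-3, -2, -4, 2); ‖c_1‖ = 5.7446, so q_1 = (-0.5222, -0.3482, -0.6963, 0.3482).
q_1·c_2 = (-0.5222)·(-1) + (-0.3482)·2 + (-0.6963)·2 + 0.3482·4 = -0.1741.
u_2 = c_2 + 0.1741·q_1 = (-1.0909, 1.9394, 1.8788, 4.0606).
‖u_2‖ = 4.9970, so q_2 = (-0.2183, 0.3881, 0.3760, 0.8126).
q_1·c_3 = (-0.5222)·(-1) + (-0.3482)·4 + (-0.6963)·(-1) + 0.3482·(-2) = -0.8704; q_2·c_3 = (-0.2183)·(-1) + 0.3881·4 + 0.3760·(-1) + 0.8126·(-2) = -0.2304.
u_3 = c_3 + 0.8704·q_1 + 0.2304·q_2 = (-1.5049, 3.7864, -1.5194, -1.5097).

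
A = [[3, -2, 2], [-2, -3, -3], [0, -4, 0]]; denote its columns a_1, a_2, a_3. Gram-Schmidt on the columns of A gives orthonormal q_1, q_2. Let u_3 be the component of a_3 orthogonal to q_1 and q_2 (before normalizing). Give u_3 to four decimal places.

a_1 = (3, -2, 0); ‖a_1‖ = 3.6056, so q_1 = (0.8321, -0.5547, 0.0000).
q_1·a_2 = 0.8321·(-2) + (-0.5547)·(-3) + 0.0000·(-4) = 0.0000.
u_2 = a_2 + 0.0000·q_1 = (-2.0000, -3.0000, -4.0000).
‖u_2‖ = 5.3852, so q_2 = (-0.3714, -0.5571, -0.7428).
q_1·a_3 = 0.8321·2 + (-0.5547)·(-3) + 0.0000·0 = 3.3282; q_2·a_3 = (-0.3714)·2 + (-0.5571)·(-3) + (-0.7428)·0 = 0.9285.
u_3 = a_3 − 3.3282·q_1 − 0.9285·q_2 = (-0.4244, -0.6366, 0.6897).

u_3 = (-0.4244, -0.6366, 0.6897)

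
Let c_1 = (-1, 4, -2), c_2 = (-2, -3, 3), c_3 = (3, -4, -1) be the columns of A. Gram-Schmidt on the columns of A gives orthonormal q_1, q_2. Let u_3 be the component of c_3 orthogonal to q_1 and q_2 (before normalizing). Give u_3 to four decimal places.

q_1 = c_1/‖c_1‖ = (-1, 4, -2)/4.5826 = (-0.2182, 0.8729, -0.4364).
r_{12} = q_1·c_2 = -3.4915.
u_2 = c_2 + 3.4915·q_1 = (-2.7619, 0.0476, 1.4762).
‖u_2‖ = 3.1320, so q_2 = (-0.8818, 0.0152, 0.4713).
r_{13} = q_1·c_3 = -3.7097; r_{23} = q_2·c_3 = -3.1776.
u_3 = c_3 + 3.7097·q_1 + 3.1776·q_2 = (-0.6117, -0.7136, -1.1214).

u_3 = (-0.6117, -0.7136, -1.1214)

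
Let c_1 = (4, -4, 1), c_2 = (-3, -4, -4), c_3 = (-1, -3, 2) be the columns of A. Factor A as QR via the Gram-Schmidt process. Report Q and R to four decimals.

q_1 = c_1/‖c_1‖ = (4, -4, 1)/5.7446 = (0.6963, -0.6963, 0.1741).
r_{12} = q_1·c_2 = 0.0000.
u_2 = c_2 + 0.0000·q_1 = (-3.0000, -4.0000, -4.0000).
‖u_2‖ = 6.4031, so q_2 = (-0.4685, -0.6247, -0.6247).
r_{13} = q_1·c_3 = 1.7408; r_{23} = q_2·c_3 = 1.0932.
u_3 = c_3 − 1.7408·q_1 − 1.0932·q_2 = (-1.6999, -1.1050, 2.3799).
‖u_3‖ = 3.1264, so q_3 = (-0.5437, -0.3534, 0.7612).

Q = [[0.6963, -0.4685, -0.5437], [-0.6963, -0.6247, -0.3534], [0.1741, -0.6247, 0.7612]], R = [[5.7446, 0.0000, 1.7408], [0.0000, 6.4031, 1.0932], [0.0000, 0.0000, 3.1264]]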